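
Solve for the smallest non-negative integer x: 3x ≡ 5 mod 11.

The inverse of 3 mod 11 is 4 (since 3·4 = 12 ≡ 1).
Multiplying both sides by 4: x ≡ 4·5 = 20 ≡ 9 (mod 11).
Check: 3·9 = 27 = 2·11 + 5.

9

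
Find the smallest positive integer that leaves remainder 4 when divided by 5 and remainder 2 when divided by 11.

Since 11·1 ≡ 1 (mod 5), take x = 2 + 11·((4−2)·1 mod 5) = 2 + 11·2 = 24.
Check: 24 mod 5 = 4, 24 mod 11 = 2.

24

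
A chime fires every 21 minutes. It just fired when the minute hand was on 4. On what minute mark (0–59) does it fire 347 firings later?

31

347·21 = 7287.
7287 mod 60 = 27 (since 121·60 = 7260).
(4 + 27) mod 60 = 31.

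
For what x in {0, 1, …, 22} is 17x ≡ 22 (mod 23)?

4

17⁻¹ ≡ 19 (mod 23) because 17·19 = 323 = 14·23 + 1.
So x ≡ 19·22 = 418 ≡ 4 (mod 23).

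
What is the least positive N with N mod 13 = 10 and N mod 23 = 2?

140

Since 23·4 ≡ 1 (mod 13), take x = 2 + 23·((10−2)·4 mod 13) = 2 + 23·6 = 140.
Check: 140 mod 13 = 10, 140 mod 23 = 2.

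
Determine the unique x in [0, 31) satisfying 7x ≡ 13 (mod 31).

7⁻¹ ≡ 9 (mod 31) because 7·9 = 63 = 2·31 + 1.
So x ≡ 9·13 = 117 ≡ 24 (mod 31).

24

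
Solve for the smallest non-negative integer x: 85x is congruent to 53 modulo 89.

85⁻¹ ≡ 22 (mod 89) because 85·22 = 1870 = 21·89 + 1.
So x ≡ 22·53 = 1166 ≡ 9 (mod 89).

9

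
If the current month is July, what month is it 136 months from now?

November

Dividing 136 by 12 gives quotient 11 and remainder 4.
July + 4 months → November.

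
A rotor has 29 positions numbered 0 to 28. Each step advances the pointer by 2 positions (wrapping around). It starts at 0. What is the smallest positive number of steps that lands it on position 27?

2⁻¹ ≡ 15 (mod 29) because 2·15 = 30 = 1·29 + 1.
Multiplying both sides by 15: x ≡ 15·27 = 405 ≡ 28 (mod 29).
Check: 2·28 = 56 = 1·29 + 27.

28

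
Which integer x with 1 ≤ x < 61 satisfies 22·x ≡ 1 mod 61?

25

22·25 = 550 = 9·61 + 1, so 22⁻¹ ≡ 25 (mod 61).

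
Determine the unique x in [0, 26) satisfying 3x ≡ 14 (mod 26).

The inverse of 3 mod 26 is 9 (since 3·9 = 27 ≡ 1).
Multiplying both sides by 9: x ≡ 9·14 = 126 ≡ 22 (mod 26).

22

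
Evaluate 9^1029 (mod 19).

Successive squares of 9 mod 19: 9^1≡9, 9^2≡5, 9^4≡6, 9^8≡17, 9^16≡4, 9^32≡16, 9^64≡9, 9^128≡5, 9^256≡6, 9^512≡17, 9^1024≡4.
Since 1029 = 1 + 4 + 1024 in binary, 9^1029 ≡ 9·6·4 ≡ 7 (mod 19).

7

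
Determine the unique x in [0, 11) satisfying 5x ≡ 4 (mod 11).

3

The inverse of 5 mod 11 is 9 (since 5·9 = 45 ≡ 1).
So x ≡ 9·4 = 36 ≡ 3 (mod 11).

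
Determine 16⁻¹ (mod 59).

59 = 3·16 + 11
16 = 1·11 + 5
11 = 2·5 + 1
5 = 5·1 + 0
Back-substituting gives 16·48 ≡ 1 (mod 59).

48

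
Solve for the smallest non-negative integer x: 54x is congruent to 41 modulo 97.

54⁻¹ ≡ 9 (mod 97) because 54·9 = 486 = 5·97 + 1.
Multiplying both sides by 9: x ≡ 9·41 = 369 ≡ 78 (mod 97).

78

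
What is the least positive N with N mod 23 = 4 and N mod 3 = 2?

50

x ≡ 2 (mod 3) gives x ∈ {2, 5, 8, 11, 14, 17, 20, 23, …}.
The first of these with x mod 23 = 4 is 50.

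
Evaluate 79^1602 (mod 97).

33

Successive squares of 79 mod 97: 79^1≡79, 79^2≡33, 79^4≡22, 79^8≡96, 79^16≡1, 79^32≡1, 79^64≡1, 79^128≡1, 79^256≡1, 79^512≡1, 79^1024≡1.
Since 1602 = 2 + 64 + 512 + 1024 in binary, 79^1602 ≡ 33·1·1·1 ≡ 33 (mod 97).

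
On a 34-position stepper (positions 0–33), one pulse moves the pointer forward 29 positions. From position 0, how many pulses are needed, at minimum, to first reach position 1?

29·27 = 783 = 23·34 + 1, so 29⁻¹ ≡ 27 (mod 34).

27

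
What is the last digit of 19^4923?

9

Last digits of 9^n: 9, 1 (period 2).
4923 leaves remainder 1 on division by 2, so 19^4923 ends in 9.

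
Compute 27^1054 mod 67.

Successive squares of 27 mod 67: 27^1≡27, 27^2≡59, 27^4≡64, 27^8≡9, 27^16≡14, 27^32≡62, 27^64≡25, 27^128≡22, 27^256≡15, 27^512≡24, 27^1024≡40.
Since 1054 = 2 + 4 + 8 + 16 + 1024 in binary, 27^1054 ≡ 59·64·9·14·40 ≡ 25 (mod 67).

25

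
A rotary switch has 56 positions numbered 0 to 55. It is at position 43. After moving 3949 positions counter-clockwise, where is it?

Dividing 3949 by 56 gives quotient 70 and remainder 29.
(43 − 29) mod 56 = 14.

14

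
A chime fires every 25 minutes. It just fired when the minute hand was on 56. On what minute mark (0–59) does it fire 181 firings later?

21

181·25 = 4525.
4525 − 75·60 = 25, so 4525 ≡ 25 (mod 60).
(56 + 25) mod 60 = 21.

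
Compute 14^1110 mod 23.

Successive squares of 14 mod 23: 14^1≡14, 14^2≡12, 14^4≡6, 14^8≡13, 14^16≡8, 14^32≡18, 14^64≡2, 14^128≡4, 14^256≡16, 14^512≡3, 14^1024≡9.
Since 1110 = 2 + 4 + 16 + 64 + 1024 in binary, 14^1110 ≡ 12·6·8·2·9 ≡ 18 (mod 23).

18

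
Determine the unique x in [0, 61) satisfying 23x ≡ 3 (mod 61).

The inverse of 23 mod 61 is 8 (since 23·8 = 184 ≡ 1).
So x ≡ 8·3 = 24 ≡ 24 (mod 61).
Check: 23·24 = 552 = 9·61 + 3.

24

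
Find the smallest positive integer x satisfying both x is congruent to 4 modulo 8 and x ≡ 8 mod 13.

Since 13·5 ≡ 1 (mod 8), take x = 8 + 13·((4−8)·5 mod 8) = 8 + 13·4 = 60.
Check: 60 mod 8 = 4, 60 mod 13 = 8.

60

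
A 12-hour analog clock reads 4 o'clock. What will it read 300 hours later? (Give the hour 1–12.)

4

Dividing 300 by 12 gives quotient 25 and remainder 0.
4 + 0 → 4 on a 12-hour dial.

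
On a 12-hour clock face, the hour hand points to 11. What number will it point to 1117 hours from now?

1117 = 93·12 + 1, so 1117 mod 12 = 1.
11 + 1 → 12 on a 12-hour dial.

12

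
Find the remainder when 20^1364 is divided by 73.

By repeated squaring mod 73: 20^1≡20, 20^2≡35, 20^4≡57, 20^8≡37, 20^16≡55, 20^32≡32, 20^64≡2, 20^128≡4, 20^256≡16, 20^512≡37, 20^1024≡55.
1364 = 4 + 16 + 64 + 256 + 1024, so 20^1364 ≡ 57·55·2·16·55 ≡ 41 (mod 73).

41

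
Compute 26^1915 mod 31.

26

By repeated squaring mod 31: 26^1≡26, 26^2≡25, 26^4≡5, 26^8≡25, 26^16≡5, 26^32≡25, 26^64≡5, 26^128≡25, 26^256≡5, 26^512≡25, 26^1024≡5.
1915 = 1 + 2 + 8 + 16 + 32 + 64 + 256 + 512 + 1024, so 26^1915 ≡ 26·25·25·5·25·5·5·25·5 ≡ 26 (mod 31).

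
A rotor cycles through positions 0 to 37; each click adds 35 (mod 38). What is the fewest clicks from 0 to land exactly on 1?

38 = 1·35 + 3
35 = 11·3 + 2
3 = 1·2 + 1
2 = 2·1 + 0
Back-substituting gives 35·25 ≡ 1 (mod 38).

25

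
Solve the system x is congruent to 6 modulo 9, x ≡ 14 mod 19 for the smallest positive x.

33

x ≡ 6 (mod 9) gives x ∈ {6, 15, 24, 33}.
The first of these with x mod 19 = 14 is 33.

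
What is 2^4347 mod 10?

8

Last digits of 2^n: 2, 4, 8, 6 (period 4).
4347 leaves remainder 3 on division by 4, so 2^4347 ends in 8.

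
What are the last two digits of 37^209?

Square-and-reduce mod 100: 37^1≡37, 37^2≡69, 37^4≡61, 37^8≡21, 37^16≡41, 37^32≡81, 37^64≡61, 37^128≡21.
209 = 1 + 16 + 64 + 128, so 37^209 ≡ 37·41·61·21 ≡ 77 (mod 100).

77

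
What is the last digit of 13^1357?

3

Powers of 3 mod 10 repeat with period 4: 3, 9, 7, 1.
1357 mod 4 = 1, so the last digit matches 3^1 = 3.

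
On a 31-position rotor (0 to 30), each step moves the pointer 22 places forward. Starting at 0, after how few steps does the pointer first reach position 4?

3

22⁻¹ ≡ 24 (mod 31) because 22·24 = 528 = 17·31 + 1.
So x ≡ 24·4 = 96 ≡ 3 (mod 31).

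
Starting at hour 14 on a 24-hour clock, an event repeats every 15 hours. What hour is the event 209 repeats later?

5

209·15 = 3135.
3135 mod 24 = 15 (since 130·24 = 3120).
(14 + 15) mod 24 = 5.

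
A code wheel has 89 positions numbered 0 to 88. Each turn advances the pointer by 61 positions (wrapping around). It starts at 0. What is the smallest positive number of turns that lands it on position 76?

10

61⁻¹ ≡ 54 (mod 89) because 61·54 = 3294 = 37·89 + 1.
Multiplying both sides by 54: x ≡ 54·76 = 4104 ≡ 10 (mod 89).
Check: 61·10 = 610 = 6·89 + 76.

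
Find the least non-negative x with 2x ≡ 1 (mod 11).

6

2⁻¹ ≡ 6 (mod 11) because 2·6 = 12 = 1·11 + 1.
So x ≡ 6·1 = 6 ≡ 6 (mod 11).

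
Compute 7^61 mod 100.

By repeated squaring mod 100: 7^1≡7, 7^2≡49, 7^4≡1, 7^8≡1, 7^16≡1, 7^32≡1.
61 = 1 + 4 + 8 + 16 + 32, so 7^61 ≡ 7·1·1·1·1 ≡ 7 (mod 100).

7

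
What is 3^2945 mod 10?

3

The units digit of 3^n cycles with period 4: 3, 9, 7, 1, …
2945 leaves remainder 1 on division by 4, so 3^2945 ends in 3.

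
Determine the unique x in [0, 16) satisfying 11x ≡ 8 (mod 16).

11⁻¹ ≡ 3 (mod 16) because 11·3 = 33 = 2·16 + 1.
So x ≡ 3·8 = 24 ≡ 8 (mod 16).
Check: 11·8 = 88 = 5·16 + 8.

8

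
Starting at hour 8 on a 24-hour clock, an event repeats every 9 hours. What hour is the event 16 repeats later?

16·9 = 144.
144 mod 24 = 0 (since 6·24 = 144).
(8 + 0) mod 24 = 8.

8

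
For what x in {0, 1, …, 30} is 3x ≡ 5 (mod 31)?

12

3⁻¹ ≡ 21 (mod 31) because 3·21 = 63 = 2·31 + 1.
So x ≡ 21·5 = 105 ≡ 12 (mod 31).
Check: 3·12 = 36 = 1·31 + 5.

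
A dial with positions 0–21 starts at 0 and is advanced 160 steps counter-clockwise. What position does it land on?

160 − 7·22 = 6, so 160 ≡ 6 (mod 22).
(0 − 6) mod 22 = 16.

16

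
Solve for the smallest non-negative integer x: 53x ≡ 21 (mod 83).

74

53⁻¹ ≡ 47 (mod 83) because 53·47 = 2491 = 30·83 + 1.
So x ≡ 47·21 = 987 ≡ 74 (mod 83).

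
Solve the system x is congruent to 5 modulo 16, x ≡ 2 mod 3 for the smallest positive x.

5

x ≡ 2 (mod 3) gives x ∈ {2, 5}.
The first of these with x mod 16 = 5 is 5.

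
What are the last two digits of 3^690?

By repeated squaring mod 100: 3^1≡3, 3^2≡9, 3^4≡81, 3^8≡61, 3^16≡21, 3^32≡41, 3^64≡81, 3^128≡61, 3^256≡21, 3^512≡41.
690 = 2 + 16 + 32 + 128 + 512, so 3^690 ≡ 9·21·41·61·41 ≡ 49 (mod 100).

49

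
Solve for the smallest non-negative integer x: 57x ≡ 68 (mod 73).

57⁻¹ ≡ 41 (mod 73) because 57·41 = 2337 = 32·73 + 1.
So x ≡ 41·68 = 2788 ≡ 14 (mod 73).
Check: 57·14 = 798 = 10·73 + 68.

14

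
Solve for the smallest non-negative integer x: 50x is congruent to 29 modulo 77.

50⁻¹ ≡ 57 (mod 77) because 50·57 = 2850 = 37·77 + 1.
Multiplying both sides by 57: x ≡ 57·29 = 1653 ≡ 36 (mod 77).
Check: 50·36 = 1800 = 23·77 + 29.

36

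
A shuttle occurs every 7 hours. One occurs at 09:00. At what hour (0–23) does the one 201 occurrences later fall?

201·7 = 1407.
1407 = 58·24 + 15, so 1407 mod 24 = 15.
(9 + 15) mod 24 = 0.

0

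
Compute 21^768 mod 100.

By repeated squaring mod 100: 21^1≡21, 21^2≡41, 21^4≡81, 21^8≡61, 21^16≡21, 21^32≡41, 21^64≡81, 21^128≡61, 21^256≡21, 21^512≡41.
Since 768 = 256 + 512 in binary, 21^768 ≡ 21·41 ≡ 61 (mod 100).

61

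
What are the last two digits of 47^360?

01

Square-and-reduce mod 100: 47^1≡47, 47^2≡9, 47^4≡81, 47^8≡61, 47^16≡21, 47^32≡41, 47^64≡81, 47^128≡61, 47^256≡21.
Since 360 = 8 + 32 + 64 + 256 in binary, 47^360 ≡ 61·41·81·21 ≡ 1 (mod 100).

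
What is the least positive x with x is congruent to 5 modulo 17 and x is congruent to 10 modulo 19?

Since 19·9 ≡ 1 (mod 17), take x = 10 + 19·((5−10)·9 mod 17) = 10 + 19·6 = 124.
Check: 124 mod 17 = 5, 124 mod 19 = 10.

124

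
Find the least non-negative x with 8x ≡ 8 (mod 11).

The inverse of 8 mod 11 is 7 (since 8·7 = 56 ≡ 1).
Multiplying both sides by 7: x ≡ 7·8 = 56 ≡ 1 (mod 11).
Check: 8·1 = 8 = 0·11 + 8.

1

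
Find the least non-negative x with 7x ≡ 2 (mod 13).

4

7⁻¹ ≡ 2 (mod 13) because 7·2 = 14 = 1·13 + 1.
So x ≡ 2·2 = 4 ≡ 4 (mod 13).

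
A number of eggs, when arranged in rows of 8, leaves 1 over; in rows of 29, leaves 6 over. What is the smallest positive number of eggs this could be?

x ≡ 1 (mod 8) gives x ∈ {1, 9, 17, 25, 33, 41, 49, 57, …}.
The first of these with x mod 29 = 6 is 209.

209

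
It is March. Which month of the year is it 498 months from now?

498 = 41·12 + 6, so 498 mod 12 = 6.
March + 6 months → September.

September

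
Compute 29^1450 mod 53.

Successive squares of 29 mod 53: 29^1≡29, 29^2≡46, 29^4≡49, 29^8≡16, 29^16≡44, 29^32≡28, 29^64≡42, 29^128≡15, 29^256≡13, 29^512≡10, 29^1024≡47.
1450 = 2 + 8 + 32 + 128 + 256 + 1024, so 29^1450 ≡ 46·16·28·15·13·47 ≡ 36 (mod 53).

36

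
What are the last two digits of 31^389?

71

Square-and-reduce mod 100: 31^1≡31, 31^2≡61, 31^4≡21, 31^8≡41, 31^16≡81, 31^32≡61, 31^64≡21, 31^128≡41, 31^256≡81.
Since 389 = 1 + 4 + 128 + 256 in binary, 31^389 ≡ 31·21·41·81 ≡ 71 (mod 100).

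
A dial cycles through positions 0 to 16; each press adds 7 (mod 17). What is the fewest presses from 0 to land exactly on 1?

5

7·5 = 35 = 2·17 + 1, so 7⁻¹ ≡ 5 (mod 17).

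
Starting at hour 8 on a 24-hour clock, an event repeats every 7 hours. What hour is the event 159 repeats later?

17

159·7 = 1113.
Dividing 1113 by 24 gives quotient 46 and remainder 9.
(8 + 9) mod 24 = 17.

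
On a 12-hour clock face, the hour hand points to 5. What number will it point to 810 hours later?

810 mod 12 = 6 (since 67·12 = 804).
5 + 6 → 11 on a 12-hour dial.

11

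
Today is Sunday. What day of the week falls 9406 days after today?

Dividing 9406 by 7 gives quotient 1343 and remainder 5.
Sunday + 5 days → Friday.

Friday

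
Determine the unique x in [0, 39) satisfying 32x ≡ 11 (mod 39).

4

32⁻¹ ≡ 11 (mod 39) because 32·11 = 352 = 9·39 + 1.
So x ≡ 11·11 = 121 ≡ 4 (mod 39).
Check: 32·4 = 128 = 3·39 + 11.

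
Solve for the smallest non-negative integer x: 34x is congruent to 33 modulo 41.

34⁻¹ ≡ 35 (mod 41) because 34·35 = 1190 = 29·41 + 1.
Multiplying both sides by 35: x ≡ 35·33 = 1155 ≡ 7 (mod 41).

7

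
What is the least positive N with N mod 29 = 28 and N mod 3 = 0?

57

Since 3·10 ≡ 1 (mod 29), take x = 0 + 3·((28−0)·10 mod 29) = 0 + 3·19 = 57.
Check: 57 mod 29 = 28, 57 mod 3 = 0.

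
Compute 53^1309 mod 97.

Successive squares of 53 mod 97: 53^1≡53, 53^2≡93, 53^4≡16, 53^8≡62, 53^16≡61, 53^32≡35, 53^64≡61, 53^128≡35, 53^256≡61, 53^512≡35, 53^1024≡61.
1309 = 1 + 4 + 8 + 16 + 256 + 1024, so 53^1309 ≡ 53·16·62·61·61·61 ≡ 2 (mod 97).

2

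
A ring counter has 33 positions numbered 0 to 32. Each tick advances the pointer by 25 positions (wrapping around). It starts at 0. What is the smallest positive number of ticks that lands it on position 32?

29

The inverse of 25 mod 33 is 4 (since 25·4 = 100 ≡ 1).
So x ≡ 4·32 = 128 ≡ 29 (mod 33).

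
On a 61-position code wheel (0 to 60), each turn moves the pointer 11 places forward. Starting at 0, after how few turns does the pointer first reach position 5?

6

The inverse of 11 mod 61 is 50 (since 11·50 = 550 ≡ 1).
Multiplying both sides by 50: x ≡ 50·5 = 250 ≡ 6 (mod 61).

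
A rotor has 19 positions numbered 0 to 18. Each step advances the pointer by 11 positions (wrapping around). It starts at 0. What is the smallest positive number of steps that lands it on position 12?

The inverse of 11 mod 19 is 7 (since 11·7 = 77 ≡ 1).
So x ≡ 7·12 = 84 ≡ 8 (mod 19).

8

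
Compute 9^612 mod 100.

By repeated squaring mod 100: 9^1≡9, 9^2≡81, 9^4≡61, 9^8≡21, 9^16≡41, 9^32≡81, 9^64≡61, 9^128≡21, 9^256≡41, 9^512≡81.
612 = 4 + 32 + 64 + 512, so 9^612 ≡ 61·81·61·81 ≡ 81 (mod 100).

81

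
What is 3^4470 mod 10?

Last digits of 3^n: 3, 9, 7, 1 (period 4).
4470 leaves remainder 2 on division by 4, so 3^4470 ends in 9.

9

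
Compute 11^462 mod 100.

Successive squares of 11 mod 100: 11^1≡11, 11^2≡21, 11^4≡41, 11^8≡81, 11^16≡61, 11^32≡21, 11^64≡41, 11^128≡81, 11^256≡61.
462 = 2 + 4 + 8 + 64 + 128 + 256, so 11^462 ≡ 21·41·81·41·81·61 ≡ 21 (mod 100).

21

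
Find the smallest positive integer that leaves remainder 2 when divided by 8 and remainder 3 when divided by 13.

42

Since 13·5 ≡ 1 (mod 8), take x = 3 + 13·((2−3)·5 mod 8) = 3 + 13·3 = 42.
Check: 42 mod 8 = 2, 42 mod 13 = 3.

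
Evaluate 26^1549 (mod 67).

By repeated squaring mod 67: 26^1≡26, 26^2≡6, 26^4≡36, 26^8≡23, 26^16≡60, 26^32≡49, 26^64≡56, 26^128≡54, 26^256≡35, 26^512≡19, 26^1024≡26.
Since 1549 = 1 + 4 + 8 + 512 + 1024 in binary, 26^1549 ≡ 26·36·23·19·26 ≡ 56 (mod 67).

56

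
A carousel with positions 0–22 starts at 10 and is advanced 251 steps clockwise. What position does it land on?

8

251 = 10·23 + 21, so 251 mod 23 = 21.
(10 + 21) mod 23 = 8.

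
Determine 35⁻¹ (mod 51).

35·35 = 1225 = 24·51 + 1, so 35⁻¹ ≡ 35 (mod 51).

35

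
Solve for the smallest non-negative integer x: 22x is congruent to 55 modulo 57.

31

22⁻¹ ≡ 13 (mod 57) because 22·13 = 286 = 5·57 + 1.
So x ≡ 13·55 = 715 ≡ 31 (mod 57).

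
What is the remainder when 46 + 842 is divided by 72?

Dividing 842 by 72 gives quotient 11 and remainder 50.
(46 + 50) mod 72 = 24.

24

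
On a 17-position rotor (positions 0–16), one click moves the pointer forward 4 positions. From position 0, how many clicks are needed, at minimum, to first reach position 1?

17 = 4·4 + 1
4 = 4·1 + 0
Back-substituting gives 4·13 ≡ 1 (mod 17).

13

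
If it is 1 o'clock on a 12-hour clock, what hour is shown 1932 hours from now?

1

1932 mod 12 = 0 (since 161·12 = 1932).
1 + 0 → 1 on a 12-hour dial.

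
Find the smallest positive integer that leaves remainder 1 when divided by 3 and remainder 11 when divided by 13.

x ≡ 1 (mod 3) gives x ∈ {1, 4, 7, 10, 13, 16, 19, 22, …}.
The first of these with x mod 13 = 11 is 37.

37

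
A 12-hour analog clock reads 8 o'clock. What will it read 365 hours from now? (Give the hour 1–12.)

1

365 = 30·12 + 5, so 365 mod 12 = 5.
8 + 5 → 1 on a 12-hour dial.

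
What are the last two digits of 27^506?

Square-and-reduce mod 100: 27^1≡27, 27^2≡29, 27^4≡41, 27^8≡81, 27^16≡61, 27^32≡21, 27^64≡41, 27^128≡81, 27^256≡61.
506 = 2 + 8 + 16 + 32 + 64 + 128 + 256, so 27^506 ≡ 29·81·61·21·41·81·61 ≡ 89 (mod 100).

89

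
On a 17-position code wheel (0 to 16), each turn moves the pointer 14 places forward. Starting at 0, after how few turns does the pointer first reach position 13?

The inverse of 14 mod 17 is 11 (since 14·11 = 154 ≡ 1).
So x ≡ 11·13 = 143 ≡ 7 (mod 17).

7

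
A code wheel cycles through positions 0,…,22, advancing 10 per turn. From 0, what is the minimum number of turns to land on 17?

10⁻¹ ≡ 7 (mod 23) because 10·7 = 70 = 3·23 + 1.
Multiplying both sides by 7: x ≡ 7·17 = 119 ≡ 4 (mod 23).

4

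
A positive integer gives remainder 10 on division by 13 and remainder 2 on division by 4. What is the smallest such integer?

10

x ≡ 2 (mod 4) gives x ∈ {2, 6, 10}.
The first of these with x mod 13 = 10 is 10.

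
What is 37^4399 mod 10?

Last digits of 7^n: 7, 9, 3, 1 (period 4).
4399 leaves remainder 3 on division by 4, so 37^4399 ends in 3.

3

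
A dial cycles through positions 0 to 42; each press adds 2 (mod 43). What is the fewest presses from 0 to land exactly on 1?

2·22 = 44 = 1·43 + 1, so 2⁻¹ ≡ 22 (mod 43).

22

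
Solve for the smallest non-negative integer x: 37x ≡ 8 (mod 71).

29

37⁻¹ ≡ 48 (mod 71) because 37·48 = 1776 = 25·71 + 1.
So x ≡ 48·8 = 384 ≡ 29 (mod 71).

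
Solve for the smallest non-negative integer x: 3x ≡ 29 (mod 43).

3⁻¹ ≡ 29 (mod 43) because 3·29 = 87 = 2·43 + 1.
So x ≡ 29·29 = 841 ≡ 24 (mod 43).

24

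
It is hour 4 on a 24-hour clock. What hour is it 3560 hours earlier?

20

3560 − 148·24 = 8, so 3560 ≡ 8 (mod 24).
(4 − 8) mod 24 = 20.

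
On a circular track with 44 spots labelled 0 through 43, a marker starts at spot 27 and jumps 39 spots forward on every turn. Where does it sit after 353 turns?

22

353·39 = 13767.
Dividing 13767 by 44 gives quotient 312 and remainder 39.
(27 + 39) mod 44 = 22.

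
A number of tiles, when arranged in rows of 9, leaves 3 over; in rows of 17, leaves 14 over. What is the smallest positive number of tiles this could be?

48

x ≡ 3 (mod 9) gives x ∈ {3, 12, 21, 30, 39, 48}.
The first of these with x mod 17 = 14 is 48.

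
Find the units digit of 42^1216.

Powers of 2 mod 10 repeat with period 4: 2, 4, 8, 6.
1216 leaves remainder 0 on division by 4, so 42^1216 ends in 6.

6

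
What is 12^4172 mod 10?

Powers of 2 mod 10 repeat with period 4: 2, 4, 8, 6.
4172 leaves remainder 0 on division by 4, so 12^4172 ends in 6.

6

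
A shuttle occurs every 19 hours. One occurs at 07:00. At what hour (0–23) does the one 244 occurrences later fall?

244·19 = 4636.
4636 = 193·24 + 4, so 4636 mod 24 = 4.
(7 + 4) mod 24 = 11.

11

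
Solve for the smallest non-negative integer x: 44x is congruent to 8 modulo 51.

28

44⁻¹ ≡ 29 (mod 51) because 44·29 = 1276 = 25·51 + 1.
So x ≡ 29·8 = 232 ≡ 28 (mod 51).
Check: 44·28 = 1232 = 24·51 + 8.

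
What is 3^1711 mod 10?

The units digit of 3^n cycles with period 4: 3, 9, 7, 1, …
1711 mod 4 = 3, so the last digit matches 3^3 = 7.

7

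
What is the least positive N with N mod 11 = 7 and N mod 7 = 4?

x ≡ 4 (mod 7) gives x ∈ {4, 11, 18}.
The first of these with x mod 11 = 7 is 18.

18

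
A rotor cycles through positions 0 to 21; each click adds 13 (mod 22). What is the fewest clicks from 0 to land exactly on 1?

13·17 = 221 = 10·22 + 1, so 13⁻¹ ≡ 17 (mod 22).

17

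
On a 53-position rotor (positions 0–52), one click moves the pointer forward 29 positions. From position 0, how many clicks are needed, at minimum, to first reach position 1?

11

53 = 1·29 + 24
29 = 1·24 + 5
24 = 4·5 + 4
5 = 1·4 + 1
4 = 4·1 + 0
Back-substituting gives 29·11 ≡ 1 (mod 53).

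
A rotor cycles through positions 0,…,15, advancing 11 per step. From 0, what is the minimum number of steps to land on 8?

8

11⁻¹ ≡ 3 (mod 16) because 11·3 = 33 = 2·16 + 1.
Multiplying both sides by 3: x ≡ 3·8 = 24 ≡ 8 (mod 16).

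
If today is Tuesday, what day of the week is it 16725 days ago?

Sunday

16725 = 2389·7 + 2, so 16725 mod 7 = 2.
Tuesday − 2 days → Sunday.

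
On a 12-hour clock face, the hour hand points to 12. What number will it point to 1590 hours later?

1590 = 132·12 + 6, so 1590 mod 12 = 6.
12 + 6 → 6 on a 12-hour dial.

6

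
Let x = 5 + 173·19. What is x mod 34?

173·19 = 3287.
Dividing 3287 by 34 gives quotient 96 and remainder 23.
(5 + 23) mod 34 = 28.

28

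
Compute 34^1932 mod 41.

31

Successive squares of 34 mod 41: 34^1≡34, 34^2≡8, 34^4≡23, 34^8≡37, 34^16≡16, 34^32≡10, 34^64≡18, 34^128≡37, 34^256≡16, 34^512≡10, 34^1024≡18.
Since 1932 = 4 + 8 + 128 + 256 + 512 + 1024 in binary, 34^1932 ≡ 23·37·37·16·10·18 ≡ 31 (mod 41).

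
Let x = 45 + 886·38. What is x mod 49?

1

886·38 = 33668.
Dividing 33668 by 49 gives quotient 687 and remainder 5.
(45 + 5) mod 49 = 1.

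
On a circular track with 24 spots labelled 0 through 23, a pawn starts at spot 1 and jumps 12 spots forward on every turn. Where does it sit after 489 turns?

489·12 = 5868.
5868 = 244·24 + 12, so 5868 mod 24 = 12.
(1 + 12) mod 24 = 13.

13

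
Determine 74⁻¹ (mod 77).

74·51 = 3774 = 49·77 + 1, so 74⁻¹ ≡ 51 (mod 77).

51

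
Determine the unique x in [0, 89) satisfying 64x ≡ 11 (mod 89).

85

64⁻¹ ≡ 32 (mod 89) because 64·32 = 2048 = 23·89 + 1.
So x ≡ 32·11 = 352 ≡ 85 (mod 89).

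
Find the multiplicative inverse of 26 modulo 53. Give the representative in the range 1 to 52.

51

26·51 = 1326 = 25·53 + 1, so 26⁻¹ ≡ 51 (mod 53).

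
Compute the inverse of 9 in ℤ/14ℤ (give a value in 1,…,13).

9·11 = 99 = 7·14 + 1, so 9⁻¹ ≡ 11 (mod 14).

11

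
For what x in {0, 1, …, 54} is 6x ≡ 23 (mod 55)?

The inverse of 6 mod 55 is 46 (since 6·46 = 276 ≡ 1).
So x ≡ 46·23 = 1058 ≡ 13 (mod 55).

13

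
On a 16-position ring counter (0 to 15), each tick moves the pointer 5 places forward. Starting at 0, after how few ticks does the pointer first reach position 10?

The inverse of 5 mod 16 is 13 (since 5·13 = 65 ≡ 1).
Multiplying both sides by 13: x ≡ 13·10 = 130 ≡ 2 (mod 16).
Check: 5·2 = 10 = 0·16 + 10.

2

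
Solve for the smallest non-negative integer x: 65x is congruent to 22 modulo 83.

The inverse of 65 mod 83 is 23 (since 65·23 = 1495 ≡ 1).
So x ≡ 23·22 = 506 ≡ 8 (mod 83).

8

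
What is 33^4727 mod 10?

7

The units digit of 33^n cycles with period 4: 3, 9, 7, 1, …
4727 mod 4 = 3, so the last digit matches 3^3 = 7.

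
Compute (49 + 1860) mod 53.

1

1860 = 35·53 + 5, so 1860 mod 53 = 5.
(49 + 5) mod 53 = 1.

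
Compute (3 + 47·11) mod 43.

47·11 = 517.
517 = 12·43 + 1, so 517 mod 43 = 1.
(3 + 1) mod 43 = 4.

4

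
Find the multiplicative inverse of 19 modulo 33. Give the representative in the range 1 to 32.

7

33 = 1·19 + 14
19 = 1·14 + 5
14 = 2·5 + 4
5 = 1·4 + 1
4 = 4·1 + 0
Back-substituting gives 19·7 ≡ 1 (mod 33).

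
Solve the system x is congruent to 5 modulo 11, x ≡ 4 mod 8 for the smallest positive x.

Since 8·7 ≡ 1 (mod 11), take x = 4 + 8·((5−4)·7 mod 11) = 4 + 8·7 = 60.
Check: 60 mod 11 = 5, 60 mod 8 = 4.

60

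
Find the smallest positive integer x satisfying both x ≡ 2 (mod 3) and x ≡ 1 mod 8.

Since 8·2 ≡ 1 (mod 3), take x = 1 + 8·((2−1)·2 mod 3) = 1 + 8·2 = 17.
Check: 17 mod 3 = 2, 17 mod 8 = 1.

17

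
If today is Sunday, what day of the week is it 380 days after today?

Tuesday

380 − 54·7 = 2, so 380 ≡ 2 (mod 7).
Sunday + 2 days → Tuesday.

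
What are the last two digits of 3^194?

69

By repeated squaring mod 100: 3^1≡3, 3^2≡9, 3^4≡81, 3^8≡61, 3^16≡21, 3^32≡41, 3^64≡81, 3^128≡61.
194 = 2 + 64 + 128, so 3^194 ≡ 9·81·61 ≡ 69 (mod 100).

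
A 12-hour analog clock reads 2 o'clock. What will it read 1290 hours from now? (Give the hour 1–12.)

Dividing 1290 by 12 gives quotient 107 and remainder 6.
2 + 6 → 8 on a 12-hour dial.

8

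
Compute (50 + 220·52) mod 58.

220·52 = 11440.
Dividing 11440 by 58 gives quotient 197 and remainder 14.
(50 + 14) mod 58 = 6.

6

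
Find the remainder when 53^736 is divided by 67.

24

By repeated squaring mod 67: 53^1≡53, 53^2≡62, 53^4≡25, 53^8≡22, 53^16≡15, 53^32≡24, 53^64≡40, 53^128≡59, 53^256≡64, 53^512≡9.
Since 736 = 32 + 64 + 128 + 512 in binary, 53^736 ≡ 24·40·59·9 ≡ 24 (mod 67).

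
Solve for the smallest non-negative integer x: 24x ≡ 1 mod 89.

26

24⁻¹ ≡ 26 (mod 89) because 24·26 = 624 = 7·89 + 1.
So x ≡ 26·1 = 26 ≡ 26 (mod 89).
Check: 24·26 = 624 = 7·89 + 1.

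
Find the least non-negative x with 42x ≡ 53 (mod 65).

42⁻¹ ≡ 48 (mod 65) because 42·48 = 2016 = 31·65 + 1.
So x ≡ 48·53 = 2544 ≡ 9 (mod 65).

9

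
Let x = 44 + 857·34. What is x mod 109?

857·34 = 29138.
29138 mod 109 = 35 (since 267·109 = 29103).
(44 + 35) mod 109 = 79.

79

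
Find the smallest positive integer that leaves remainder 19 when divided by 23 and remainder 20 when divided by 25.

Since 25·12 ≡ 1 (mod 23), take x = 20 + 25·((19−20)·12 mod 23) = 20 + 25·11 = 295.
Check: 295 mod 23 = 19, 295 mod 25 = 20.

295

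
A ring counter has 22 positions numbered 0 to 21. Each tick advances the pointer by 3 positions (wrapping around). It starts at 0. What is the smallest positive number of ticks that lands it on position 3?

The inverse of 3 mod 22 is 15 (since 3·15 = 45 ≡ 1).
So x ≡ 15·3 = 45 ≡ 1 (mod 22).

1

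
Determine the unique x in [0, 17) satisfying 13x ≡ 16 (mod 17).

13

The inverse of 13 mod 17 is 4 (since 13·4 = 52 ≡ 1).
So x ≡ 4·16 = 64 ≡ 13 (mod 17).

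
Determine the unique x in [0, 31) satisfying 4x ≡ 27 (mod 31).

The inverse of 4 mod 31 is 8 (since 4·8 = 32 ≡ 1).
So x ≡ 8·27 = 216 ≡ 30 (mod 31).

30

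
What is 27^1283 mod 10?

3

Last digits of 7^n: 7, 9, 3, 1 (period 4).
1283 leaves remainder 3 on division by 4, so 27^1283 ends in 3.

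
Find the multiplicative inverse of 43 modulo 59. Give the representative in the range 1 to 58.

11

59 = 1·43 + 16
43 = 2·16 + 11
16 = 1·11 + 5
11 = 2·5 + 1
5 = 5·1 + 0
Back-substituting gives 43·11 ≡ 1 (mod 59).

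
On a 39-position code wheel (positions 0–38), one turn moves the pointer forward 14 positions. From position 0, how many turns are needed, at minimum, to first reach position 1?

39 = 2·14 + 11
14 = 1·11 + 3
11 = 3·3 + 2
3 = 1·2 + 1
2 = 2·1 + 0
Back-substituting gives 14·14 ≡ 1 (mod 39).

14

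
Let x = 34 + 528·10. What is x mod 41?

25

528·10 = 5280.
5280 mod 41 = 32 (since 128·41 = 5248).
(34 + 32) mod 41 = 25.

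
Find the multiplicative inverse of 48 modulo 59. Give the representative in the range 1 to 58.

48·16 = 768 = 13·59 + 1, so 48⁻¹ ≡ 16 (mod 59).

16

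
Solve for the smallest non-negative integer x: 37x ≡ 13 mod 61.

37⁻¹ ≡ 33 (mod 61) because 37·33 = 1221 = 20·61 + 1.
So x ≡ 33·13 = 429 ≡ 2 (mod 61).
Check: 37·2 = 74 = 1·61 + 13.

2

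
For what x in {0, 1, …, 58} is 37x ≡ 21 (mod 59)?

The inverse of 37 mod 59 is 8 (since 37·8 = 296 ≡ 1).
Multiplying both sides by 8: x ≡ 8·21 = 168 ≡ 50 (mod 59).
Check: 37·50 = 1850 = 31·59 + 21.

50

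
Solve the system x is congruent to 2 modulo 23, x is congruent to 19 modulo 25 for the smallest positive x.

94

x ≡ 2 (mod 23) gives x ∈ {2, 25, 48, 71, 94}.
The first of these with x mod 25 = 19 is 94.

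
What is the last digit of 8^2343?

The units digit of 8^n cycles with period 4: 8, 4, 2, 6, …
2343 leaves remainder 3 on division by 4, so 8^2343 ends in 2.

2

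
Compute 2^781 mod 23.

1

By repeated squaring mod 23: 2^1≡2, 2^2≡4, 2^4≡16, 2^8≡3, 2^16≡9, 2^32≡12, 2^64≡6, 2^128≡13, 2^256≡8, 2^512≡18.
Since 781 = 1 + 4 + 8 + 256 + 512 in binary, 2^781 ≡ 2·16·3·8·18 ≡ 1 (mod 23).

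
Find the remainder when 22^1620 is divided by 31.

By repeated squaring mod 31: 22^1≡22, 22^2≡19, 22^4≡20, 22^8≡28, 22^16≡9, 22^32≡19, 22^64≡20, 22^128≡28, 22^256≡9, 22^512≡19, 22^1024≡20.
Since 1620 = 4 + 16 + 64 + 512 + 1024 in binary, 22^1620 ≡ 20·9·20·19·20 ≡ 1 (mod 31).

1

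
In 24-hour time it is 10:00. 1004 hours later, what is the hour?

1004 − 41·24 = 20, so 1004 ≡ 20 (mod 24).
(10 + 20) mod 24 = 6.

6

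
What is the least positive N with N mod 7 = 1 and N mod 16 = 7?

71

Since 16·4 ≡ 1 (mod 7), take x = 7 + 16·((1−7)·4 mod 7) = 7 + 16·4 = 71.
Check: 71 mod 7 = 1, 71 mod 16 = 7.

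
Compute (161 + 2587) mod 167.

2587 mod 167 = 82 (since 15·167 = 2505).
(161 + 82) mod 167 = 76.

76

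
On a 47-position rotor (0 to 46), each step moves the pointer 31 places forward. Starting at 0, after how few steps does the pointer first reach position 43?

12

31⁻¹ ≡ 44 (mod 47) because 31·44 = 1364 = 29·47 + 1.
So x ≡ 44·43 = 1892 ≡ 12 (mod 47).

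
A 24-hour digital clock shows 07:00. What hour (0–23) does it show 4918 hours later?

4918 mod 24 = 22 (since 204·24 = 4896).
(7 + 22) mod 24 = 5.

5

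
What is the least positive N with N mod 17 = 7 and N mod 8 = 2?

Since 8·15 ≡ 1 (mod 17), take x = 2 + 8·((7−2)·15 mod 17) = 2 + 8·7 = 58.
Check: 58 mod 17 = 7, 58 mod 8 = 2.

58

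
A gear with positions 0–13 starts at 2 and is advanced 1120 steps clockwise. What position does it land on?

1120 = 80·14 + 0, so 1120 mod 14 = 0.
(2 + 0) mod 14 = 2.

2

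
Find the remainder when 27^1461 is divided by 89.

15

Successive squares of 27 mod 89: 27^1≡27, 27^2≡17, 27^4≡22, 27^8≡39, 27^16≡8, 27^32≡64, 27^64≡2, 27^128≡4, 27^256≡16, 27^512≡78, 27^1024≡32.
1461 = 1 + 4 + 16 + 32 + 128 + 256 + 1024, so 27^1461 ≡ 27·22·8·64·4·16·32 ≡ 15 (mod 89).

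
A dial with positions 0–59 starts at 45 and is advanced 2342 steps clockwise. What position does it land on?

47

Dividing 2342 by 60 gives quotient 39 and remainder 2.
(45 + 2) mod 60 = 47.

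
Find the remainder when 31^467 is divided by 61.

18

Successive squares of 31 mod 61: 31^1≡31, 31^2≡46, 31^4≡42, 31^8≡56, 31^16≡25, 31^32≡15, 31^64≡42, 31^128≡56, 31^256≡25.
467 = 1 + 2 + 16 + 64 + 128 + 256, so 31^467 ≡ 31·46·25·42·56·25 ≡ 18 (mod 61).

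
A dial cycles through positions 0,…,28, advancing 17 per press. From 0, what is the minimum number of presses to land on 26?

22

17⁻¹ ≡ 12 (mod 29) because 17·12 = 204 = 7·29 + 1.
Multiplying both sides by 12: x ≡ 12·26 = 312 ≡ 22 (mod 29).
Check: 17·22 = 374 = 12·29 + 26.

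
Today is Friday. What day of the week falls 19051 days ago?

Monday

19051 mod 7 = 4 (since 2721·7 = 19047).
Friday − 4 days → Monday.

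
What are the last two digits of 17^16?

81

Square-and-reduce mod 100: 17^1≡17, 17^2≡89, 17^4≡21, 17^8≡41, 17^16≡81.
16 = 16, so 17^16 ≡ 81 ≡ 81 (mod 100).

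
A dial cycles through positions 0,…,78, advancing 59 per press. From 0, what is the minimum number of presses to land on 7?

The inverse of 59 mod 79 is 75 (since 59·75 = 4425 ≡ 1).
So x ≡ 75·7 = 525 ≡ 51 (mod 79).

51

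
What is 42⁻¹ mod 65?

48

65 = 1·42 + 23
42 = 1·23 + 19
23 = 1·19 + 4
19 = 4·4 + 3
4 = 1·3 + 1
3 = 3·1 + 0
Back-substituting gives 42·48 ≡ 1 (mod 65).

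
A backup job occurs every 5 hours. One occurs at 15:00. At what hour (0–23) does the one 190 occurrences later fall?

190·5 = 950.
950 − 39·24 = 14, so 950 ≡ 14 (mod 24).
(15 + 14) mod 24 = 5.

5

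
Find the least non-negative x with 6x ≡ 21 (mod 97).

6⁻¹ ≡ 81 (mod 97) because 6·81 = 486 = 5·97 + 1.
So x ≡ 81·21 = 1701 ≡ 52 (mod 97).
Check: 6·52 = 312 = 3·97 + 21.

52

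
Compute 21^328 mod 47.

Successive squares of 21 mod 47: 21^1≡21, 21^2≡18, 21^4≡42, 21^8≡25, 21^16≡14, 21^32≡8, 21^64≡17, 21^128≡7, 21^256≡2.
Since 328 = 8 + 64 + 256 in binary, 21^328 ≡ 25·17·2 ≡ 4 (mod 47).

4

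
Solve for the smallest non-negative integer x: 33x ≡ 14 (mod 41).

33⁻¹ ≡ 5 (mod 41) because 33·5 = 165 = 4·41 + 1.
Multiplying both sides by 5: x ≡ 5·14 = 70 ≡ 29 (mod 41).

29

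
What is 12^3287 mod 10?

8

The units digit of 12^n cycles with period 4: 2, 4, 8, 6, …
3287 leaves remainder 3 on division by 4, so 12^3287 ends in 8.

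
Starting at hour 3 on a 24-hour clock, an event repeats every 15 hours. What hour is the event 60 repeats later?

60·15 = 900.
900 = 37·24 + 12, so 900 mod 24 = 12.
(3 + 12) mod 24 = 15.

15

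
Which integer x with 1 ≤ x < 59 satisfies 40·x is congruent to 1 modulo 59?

40·31 = 1240 = 21·59 + 1, so 40⁻¹ ≡ 31 (mod 59).

31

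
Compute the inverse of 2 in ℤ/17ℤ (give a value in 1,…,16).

2·9 = 18 = 1·17 + 1, so 2⁻¹ ≡ 9 (mod 17).

9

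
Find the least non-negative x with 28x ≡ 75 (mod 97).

20

The inverse of 28 mod 97 is 52 (since 28·52 = 1456 ≡ 1).
Multiplying both sides by 52: x ≡ 52·75 = 3900 ≡ 20 (mod 97).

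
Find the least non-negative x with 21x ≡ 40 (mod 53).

The inverse of 21 mod 53 is 48 (since 21·48 = 1008 ≡ 1).
Multiplying both sides by 48: x ≡ 48·40 = 1920 ≡ 12 (mod 53).

12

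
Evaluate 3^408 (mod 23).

By repeated squaring mod 23: 3^1≡3, 3^2≡9, 3^4≡12, 3^8≡6, 3^16≡13, 3^32≡8, 3^64≡18, 3^128≡2, 3^256≡4.
Since 408 = 8 + 16 + 128 + 256 in binary, 3^408 ≡ 6·13·2·4 ≡ 3 (mod 23).

3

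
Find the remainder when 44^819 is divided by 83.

17

Successive squares of 44 mod 83: 44^1≡44, 44^2≡27, 44^4≡65, 44^8≡75, 44^16≡64, 44^32≡29, 44^64≡11, 44^128≡38, 44^256≡33, 44^512≡10.
819 = 1 + 2 + 16 + 32 + 256 + 512, so 44^819 ≡ 44·27·64·29·33·10 ≡ 17 (mod 83).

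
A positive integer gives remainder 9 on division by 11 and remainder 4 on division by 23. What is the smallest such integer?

119

x ≡ 9 (mod 11) gives x ∈ {9, 20, 31, 42, 53, 64, 75, 86, …}.
The first of these with x mod 23 = 4 is 119.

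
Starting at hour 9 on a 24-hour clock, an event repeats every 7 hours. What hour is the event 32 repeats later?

32·7 = 224.
224 mod 24 = 8 (since 9·24 = 216).
(9 + 8) mod 24 = 17.

17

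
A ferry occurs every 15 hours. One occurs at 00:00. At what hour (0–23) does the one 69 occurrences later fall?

69·15 = 1035.
1035 − 43·24 = 3, so 1035 ≡ 3 (mod 24).
(0 + 3) mod 24 = 3.

3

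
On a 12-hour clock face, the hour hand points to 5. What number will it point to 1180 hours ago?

1

1180 − 98·12 = 4, so 1180 ≡ 4 (mod 12).
5 − 4 → 1 on a 12-hour dial.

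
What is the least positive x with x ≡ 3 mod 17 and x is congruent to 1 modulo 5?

71

x ≡ 1 (mod 5) gives x ∈ {1, 6, 11, 16, 21, 26, 31, 36, …}.
The first of these with x mod 17 = 3 is 71.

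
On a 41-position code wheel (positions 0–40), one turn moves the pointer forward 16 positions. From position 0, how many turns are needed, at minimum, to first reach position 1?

16·18 = 288 = 7·41 + 1, so 16⁻¹ ≡ 18 (mod 41).

18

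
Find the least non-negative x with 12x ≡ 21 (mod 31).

The inverse of 12 mod 31 is 13 (since 12·13 = 156 ≡ 1).
Multiplying both sides by 13: x ≡ 13·21 = 273 ≡ 25 (mod 31).
Check: 12·25 = 300 = 9·31 + 21.

25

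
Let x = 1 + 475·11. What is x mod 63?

60

475·11 = 5225.
Dividing 5225 by 63 gives quotient 82 and remainder 59.
(1 + 59) mod 63 = 60.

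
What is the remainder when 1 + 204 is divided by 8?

5

204 = 25·8 + 4, so 204 mod 8 = 4.
(1 + 4) mod 8 = 5.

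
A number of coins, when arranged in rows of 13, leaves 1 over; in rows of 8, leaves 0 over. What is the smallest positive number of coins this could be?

40

x ≡ 0 (mod 8) gives x ∈ {0, 8, 16, 24, 32, 40}.
The first of these with x mod 13 = 1 is 40.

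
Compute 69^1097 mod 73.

Square-and-reduce mod 73: 69^1≡69, 69^2≡16, 69^4≡37, 69^8≡55, 69^16≡32, 69^32≡2, 69^64≡4, 69^128≡16, 69^256≡37, 69^512≡55, 69^1024≡32.
1097 = 1 + 8 + 64 + 1024, so 69^1097 ≡ 69·55·4·32 ≡ 18 (mod 73).

18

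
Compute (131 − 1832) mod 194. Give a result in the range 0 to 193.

45

1832 mod 194 = 86 (since 9·194 = 1746).
(131 − 86) mod 194 = 45.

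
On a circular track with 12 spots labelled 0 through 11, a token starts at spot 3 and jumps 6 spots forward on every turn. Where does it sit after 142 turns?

142·6 = 852.
852 = 71·12 + 0, so 852 mod 12 = 0.
(3 + 0) mod 12 = 3.

3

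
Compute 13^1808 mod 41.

10

Successive squares of 13 mod 41: 13^1≡13, 13^2≡5, 13^4≡25, 13^8≡10, 13^16≡18, 13^32≡37, 13^64≡16, 13^128≡10, 13^256≡18, 13^512≡37, 13^1024≡16.
Since 1808 = 16 + 256 + 512 + 1024 in binary, 13^1808 ≡ 18·18·37·16 ≡ 10 (mod 41).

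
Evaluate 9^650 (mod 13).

By repeated squaring mod 13: 9^1≡9, 9^2≡3, 9^4≡9, 9^8≡3, 9^16≡9, 9^32≡3, 9^64≡9, 9^128≡3, 9^256≡9, 9^512≡3.
650 = 2 + 8 + 128 + 512, so 9^650 ≡ 3·3·3·3 ≡ 3 (mod 13).

3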